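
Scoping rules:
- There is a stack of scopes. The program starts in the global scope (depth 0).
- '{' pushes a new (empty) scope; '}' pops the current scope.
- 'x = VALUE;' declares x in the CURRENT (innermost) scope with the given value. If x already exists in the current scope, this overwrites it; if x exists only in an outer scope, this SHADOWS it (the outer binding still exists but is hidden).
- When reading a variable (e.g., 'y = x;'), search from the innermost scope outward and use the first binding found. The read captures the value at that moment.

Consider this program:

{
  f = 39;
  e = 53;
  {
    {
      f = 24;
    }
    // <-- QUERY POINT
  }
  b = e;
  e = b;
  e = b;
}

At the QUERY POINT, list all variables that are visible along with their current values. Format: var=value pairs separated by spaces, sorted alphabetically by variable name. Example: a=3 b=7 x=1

Answer: e=53 f=39

Derivation:
Step 1: enter scope (depth=1)
Step 2: declare f=39 at depth 1
Step 3: declare e=53 at depth 1
Step 4: enter scope (depth=2)
Step 5: enter scope (depth=3)
Step 6: declare f=24 at depth 3
Step 7: exit scope (depth=2)
Visible at query point: e=53 f=39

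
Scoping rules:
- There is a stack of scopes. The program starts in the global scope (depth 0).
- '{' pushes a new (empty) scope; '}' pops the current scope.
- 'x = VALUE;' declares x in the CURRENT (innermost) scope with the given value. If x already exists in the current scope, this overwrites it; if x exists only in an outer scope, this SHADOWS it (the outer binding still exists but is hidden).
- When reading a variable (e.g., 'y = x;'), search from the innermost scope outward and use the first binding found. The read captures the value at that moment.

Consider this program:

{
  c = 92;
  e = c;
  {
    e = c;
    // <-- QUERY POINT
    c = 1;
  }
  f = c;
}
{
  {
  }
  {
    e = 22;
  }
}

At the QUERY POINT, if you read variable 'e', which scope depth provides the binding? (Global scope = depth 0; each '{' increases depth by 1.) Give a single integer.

Step 1: enter scope (depth=1)
Step 2: declare c=92 at depth 1
Step 3: declare e=(read c)=92 at depth 1
Step 4: enter scope (depth=2)
Step 5: declare e=(read c)=92 at depth 2
Visible at query point: c=92 e=92

Answer: 2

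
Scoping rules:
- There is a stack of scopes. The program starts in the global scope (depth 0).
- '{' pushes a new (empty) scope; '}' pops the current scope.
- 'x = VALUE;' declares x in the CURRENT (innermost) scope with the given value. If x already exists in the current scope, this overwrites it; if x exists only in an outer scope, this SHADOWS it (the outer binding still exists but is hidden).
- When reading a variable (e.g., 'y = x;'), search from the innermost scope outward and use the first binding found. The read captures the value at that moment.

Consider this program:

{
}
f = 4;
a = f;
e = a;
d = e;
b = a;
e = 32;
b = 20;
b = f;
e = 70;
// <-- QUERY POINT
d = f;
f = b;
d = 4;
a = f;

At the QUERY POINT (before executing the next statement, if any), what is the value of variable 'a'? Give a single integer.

Answer: 4

Derivation:
Step 1: enter scope (depth=1)
Step 2: exit scope (depth=0)
Step 3: declare f=4 at depth 0
Step 4: declare a=(read f)=4 at depth 0
Step 5: declare e=(read a)=4 at depth 0
Step 6: declare d=(read e)=4 at depth 0
Step 7: declare b=(read a)=4 at depth 0
Step 8: declare e=32 at depth 0
Step 9: declare b=20 at depth 0
Step 10: declare b=(read f)=4 at depth 0
Step 11: declare e=70 at depth 0
Visible at query point: a=4 b=4 d=4 e=70 f=4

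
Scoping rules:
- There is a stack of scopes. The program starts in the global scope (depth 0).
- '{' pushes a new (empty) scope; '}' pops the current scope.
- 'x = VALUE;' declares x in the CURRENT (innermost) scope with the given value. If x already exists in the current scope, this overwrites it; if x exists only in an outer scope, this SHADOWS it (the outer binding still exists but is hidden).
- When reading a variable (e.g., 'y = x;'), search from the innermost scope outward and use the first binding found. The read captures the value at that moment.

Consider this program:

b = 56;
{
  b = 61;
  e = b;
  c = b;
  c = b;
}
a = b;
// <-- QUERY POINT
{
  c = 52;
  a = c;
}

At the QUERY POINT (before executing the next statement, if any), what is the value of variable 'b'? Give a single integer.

Step 1: declare b=56 at depth 0
Step 2: enter scope (depth=1)
Step 3: declare b=61 at depth 1
Step 4: declare e=(read b)=61 at depth 1
Step 5: declare c=(read b)=61 at depth 1
Step 6: declare c=(read b)=61 at depth 1
Step 7: exit scope (depth=0)
Step 8: declare a=(read b)=56 at depth 0
Visible at query point: a=56 b=56

Answer: 56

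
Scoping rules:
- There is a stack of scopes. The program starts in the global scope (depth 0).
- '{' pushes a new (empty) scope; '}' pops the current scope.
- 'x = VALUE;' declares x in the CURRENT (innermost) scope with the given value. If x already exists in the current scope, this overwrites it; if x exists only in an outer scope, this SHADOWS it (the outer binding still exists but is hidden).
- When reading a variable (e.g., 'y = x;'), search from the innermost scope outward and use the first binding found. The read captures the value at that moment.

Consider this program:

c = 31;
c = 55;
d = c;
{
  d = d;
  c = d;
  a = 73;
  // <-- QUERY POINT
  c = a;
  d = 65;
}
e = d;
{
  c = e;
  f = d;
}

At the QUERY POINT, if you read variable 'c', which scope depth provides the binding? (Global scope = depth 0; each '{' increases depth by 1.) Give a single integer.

Step 1: declare c=31 at depth 0
Step 2: declare c=55 at depth 0
Step 3: declare d=(read c)=55 at depth 0
Step 4: enter scope (depth=1)
Step 5: declare d=(read d)=55 at depth 1
Step 6: declare c=(read d)=55 at depth 1
Step 7: declare a=73 at depth 1
Visible at query point: a=73 c=55 d=55

Answer: 1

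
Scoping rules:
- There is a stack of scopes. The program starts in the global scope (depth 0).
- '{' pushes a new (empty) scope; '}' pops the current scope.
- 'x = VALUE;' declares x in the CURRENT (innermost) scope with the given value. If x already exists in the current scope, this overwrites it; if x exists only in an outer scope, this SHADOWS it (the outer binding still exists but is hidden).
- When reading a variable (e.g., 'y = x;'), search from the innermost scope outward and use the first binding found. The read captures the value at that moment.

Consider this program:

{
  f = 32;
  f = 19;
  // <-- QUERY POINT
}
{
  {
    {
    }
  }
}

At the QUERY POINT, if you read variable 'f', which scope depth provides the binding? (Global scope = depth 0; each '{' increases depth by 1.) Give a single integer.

Answer: 1

Derivation:
Step 1: enter scope (depth=1)
Step 2: declare f=32 at depth 1
Step 3: declare f=19 at depth 1
Visible at query point: f=19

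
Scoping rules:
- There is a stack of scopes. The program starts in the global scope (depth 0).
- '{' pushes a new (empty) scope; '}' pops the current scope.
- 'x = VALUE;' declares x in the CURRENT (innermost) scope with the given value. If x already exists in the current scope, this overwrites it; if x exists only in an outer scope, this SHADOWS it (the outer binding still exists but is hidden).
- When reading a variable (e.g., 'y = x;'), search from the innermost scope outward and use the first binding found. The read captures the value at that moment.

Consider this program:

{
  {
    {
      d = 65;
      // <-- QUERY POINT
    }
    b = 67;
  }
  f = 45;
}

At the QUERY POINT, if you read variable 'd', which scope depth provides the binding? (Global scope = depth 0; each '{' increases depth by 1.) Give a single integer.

Answer: 3

Derivation:
Step 1: enter scope (depth=1)
Step 2: enter scope (depth=2)
Step 3: enter scope (depth=3)
Step 4: declare d=65 at depth 3
Visible at query point: d=65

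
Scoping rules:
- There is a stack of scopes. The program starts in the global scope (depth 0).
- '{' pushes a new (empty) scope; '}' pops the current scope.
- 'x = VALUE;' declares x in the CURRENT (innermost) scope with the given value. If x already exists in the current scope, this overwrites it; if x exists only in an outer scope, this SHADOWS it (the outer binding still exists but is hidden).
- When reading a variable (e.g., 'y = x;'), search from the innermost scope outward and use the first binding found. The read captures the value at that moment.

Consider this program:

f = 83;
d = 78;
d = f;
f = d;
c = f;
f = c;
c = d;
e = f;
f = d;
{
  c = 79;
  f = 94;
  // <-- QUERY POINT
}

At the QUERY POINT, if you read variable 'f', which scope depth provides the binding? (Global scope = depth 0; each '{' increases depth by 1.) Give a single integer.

Step 1: declare f=83 at depth 0
Step 2: declare d=78 at depth 0
Step 3: declare d=(read f)=83 at depth 0
Step 4: declare f=(read d)=83 at depth 0
Step 5: declare c=(read f)=83 at depth 0
Step 6: declare f=(read c)=83 at depth 0
Step 7: declare c=(read d)=83 at depth 0
Step 8: declare e=(read f)=83 at depth 0
Step 9: declare f=(read d)=83 at depth 0
Step 10: enter scope (depth=1)
Step 11: declare c=79 at depth 1
Step 12: declare f=94 at depth 1
Visible at query point: c=79 d=83 e=83 f=94

Answer: 1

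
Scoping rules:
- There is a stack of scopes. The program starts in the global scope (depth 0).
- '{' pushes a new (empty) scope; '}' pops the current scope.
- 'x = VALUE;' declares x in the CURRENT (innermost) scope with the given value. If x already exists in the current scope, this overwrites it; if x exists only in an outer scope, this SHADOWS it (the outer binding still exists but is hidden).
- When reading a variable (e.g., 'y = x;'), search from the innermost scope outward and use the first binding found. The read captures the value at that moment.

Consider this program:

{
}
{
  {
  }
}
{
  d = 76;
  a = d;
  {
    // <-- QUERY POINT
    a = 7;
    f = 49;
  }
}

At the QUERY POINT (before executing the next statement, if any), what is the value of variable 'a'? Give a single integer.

Step 1: enter scope (depth=1)
Step 2: exit scope (depth=0)
Step 3: enter scope (depth=1)
Step 4: enter scope (depth=2)
Step 5: exit scope (depth=1)
Step 6: exit scope (depth=0)
Step 7: enter scope (depth=1)
Step 8: declare d=76 at depth 1
Step 9: declare a=(read d)=76 at depth 1
Step 10: enter scope (depth=2)
Visible at query point: a=76 d=76

Answer: 76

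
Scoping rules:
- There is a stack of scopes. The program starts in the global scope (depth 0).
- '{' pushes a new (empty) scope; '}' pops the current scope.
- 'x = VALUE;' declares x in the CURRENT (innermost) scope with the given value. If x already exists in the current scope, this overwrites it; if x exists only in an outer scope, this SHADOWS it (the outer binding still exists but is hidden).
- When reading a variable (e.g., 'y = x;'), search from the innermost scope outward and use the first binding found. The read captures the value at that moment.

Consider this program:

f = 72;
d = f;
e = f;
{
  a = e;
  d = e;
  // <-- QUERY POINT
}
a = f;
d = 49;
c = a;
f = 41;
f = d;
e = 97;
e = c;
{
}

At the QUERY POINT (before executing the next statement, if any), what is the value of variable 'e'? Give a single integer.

Answer: 72

Derivation:
Step 1: declare f=72 at depth 0
Step 2: declare d=(read f)=72 at depth 0
Step 3: declare e=(read f)=72 at depth 0
Step 4: enter scope (depth=1)
Step 5: declare a=(read e)=72 at depth 1
Step 6: declare d=(read e)=72 at depth 1
Visible at query point: a=72 d=72 e=72 f=72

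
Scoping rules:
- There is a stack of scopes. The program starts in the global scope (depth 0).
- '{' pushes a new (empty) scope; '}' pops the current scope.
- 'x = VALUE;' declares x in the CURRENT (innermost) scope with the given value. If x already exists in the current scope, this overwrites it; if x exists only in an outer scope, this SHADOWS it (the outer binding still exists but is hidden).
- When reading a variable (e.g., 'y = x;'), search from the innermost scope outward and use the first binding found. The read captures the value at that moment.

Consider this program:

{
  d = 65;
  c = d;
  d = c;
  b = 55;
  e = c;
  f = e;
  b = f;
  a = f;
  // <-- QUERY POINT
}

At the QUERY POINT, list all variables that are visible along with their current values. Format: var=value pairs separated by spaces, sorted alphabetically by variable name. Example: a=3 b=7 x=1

Answer: a=65 b=65 c=65 d=65 e=65 f=65

Derivation:
Step 1: enter scope (depth=1)
Step 2: declare d=65 at depth 1
Step 3: declare c=(read d)=65 at depth 1
Step 4: declare d=(read c)=65 at depth 1
Step 5: declare b=55 at depth 1
Step 6: declare e=(read c)=65 at depth 1
Step 7: declare f=(read e)=65 at depth 1
Step 8: declare b=(read f)=65 at depth 1
Step 9: declare a=(read f)=65 at depth 1
Visible at query point: a=65 b=65 c=65 d=65 e=65 f=65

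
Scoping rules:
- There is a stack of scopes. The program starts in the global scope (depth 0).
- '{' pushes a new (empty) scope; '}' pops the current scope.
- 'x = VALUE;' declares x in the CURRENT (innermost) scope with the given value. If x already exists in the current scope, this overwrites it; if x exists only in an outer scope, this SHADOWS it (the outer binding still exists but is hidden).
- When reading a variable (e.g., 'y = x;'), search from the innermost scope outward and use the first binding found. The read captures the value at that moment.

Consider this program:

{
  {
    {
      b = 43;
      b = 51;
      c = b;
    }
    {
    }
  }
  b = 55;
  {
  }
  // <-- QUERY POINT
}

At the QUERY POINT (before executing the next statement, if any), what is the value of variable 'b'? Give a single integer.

Answer: 55

Derivation:
Step 1: enter scope (depth=1)
Step 2: enter scope (depth=2)
Step 3: enter scope (depth=3)
Step 4: declare b=43 at depth 3
Step 5: declare b=51 at depth 3
Step 6: declare c=(read b)=51 at depth 3
Step 7: exit scope (depth=2)
Step 8: enter scope (depth=3)
Step 9: exit scope (depth=2)
Step 10: exit scope (depth=1)
Step 11: declare b=55 at depth 1
Step 12: enter scope (depth=2)
Step 13: exit scope (depth=1)
Visible at query point: b=55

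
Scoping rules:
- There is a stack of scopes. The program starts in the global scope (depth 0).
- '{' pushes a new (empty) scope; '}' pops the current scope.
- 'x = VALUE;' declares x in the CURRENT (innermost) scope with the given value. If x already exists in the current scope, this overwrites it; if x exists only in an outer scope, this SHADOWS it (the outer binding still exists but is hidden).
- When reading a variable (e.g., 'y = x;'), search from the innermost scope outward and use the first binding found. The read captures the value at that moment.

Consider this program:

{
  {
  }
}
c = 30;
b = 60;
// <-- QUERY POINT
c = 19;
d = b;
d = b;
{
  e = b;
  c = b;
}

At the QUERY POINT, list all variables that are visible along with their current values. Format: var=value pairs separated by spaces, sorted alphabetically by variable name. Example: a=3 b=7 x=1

Step 1: enter scope (depth=1)
Step 2: enter scope (depth=2)
Step 3: exit scope (depth=1)
Step 4: exit scope (depth=0)
Step 5: declare c=30 at depth 0
Step 6: declare b=60 at depth 0
Visible at query point: b=60 c=30

Answer: b=60 c=30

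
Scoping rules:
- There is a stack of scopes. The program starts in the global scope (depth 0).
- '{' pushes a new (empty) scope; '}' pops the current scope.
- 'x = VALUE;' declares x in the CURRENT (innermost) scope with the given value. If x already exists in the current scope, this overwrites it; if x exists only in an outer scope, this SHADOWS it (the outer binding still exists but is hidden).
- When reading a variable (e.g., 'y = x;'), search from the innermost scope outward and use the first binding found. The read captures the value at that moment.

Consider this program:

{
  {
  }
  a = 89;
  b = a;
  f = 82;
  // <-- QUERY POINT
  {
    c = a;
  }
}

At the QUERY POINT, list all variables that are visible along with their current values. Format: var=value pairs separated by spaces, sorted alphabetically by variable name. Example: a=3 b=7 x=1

Answer: a=89 b=89 f=82

Derivation:
Step 1: enter scope (depth=1)
Step 2: enter scope (depth=2)
Step 3: exit scope (depth=1)
Step 4: declare a=89 at depth 1
Step 5: declare b=(read a)=89 at depth 1
Step 6: declare f=82 at depth 1
Visible at query point: a=89 b=89 f=82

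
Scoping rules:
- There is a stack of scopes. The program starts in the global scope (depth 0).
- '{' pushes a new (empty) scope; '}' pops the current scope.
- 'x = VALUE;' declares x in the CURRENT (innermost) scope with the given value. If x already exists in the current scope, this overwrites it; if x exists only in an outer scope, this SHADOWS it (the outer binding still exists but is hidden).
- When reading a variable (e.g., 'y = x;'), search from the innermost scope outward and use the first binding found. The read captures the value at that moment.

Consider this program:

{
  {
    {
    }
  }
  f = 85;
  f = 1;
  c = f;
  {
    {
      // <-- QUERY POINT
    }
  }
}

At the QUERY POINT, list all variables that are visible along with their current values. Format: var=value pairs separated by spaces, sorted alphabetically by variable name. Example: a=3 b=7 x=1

Answer: c=1 f=1

Derivation:
Step 1: enter scope (depth=1)
Step 2: enter scope (depth=2)
Step 3: enter scope (depth=3)
Step 4: exit scope (depth=2)
Step 5: exit scope (depth=1)
Step 6: declare f=85 at depth 1
Step 7: declare f=1 at depth 1
Step 8: declare c=(read f)=1 at depth 1
Step 9: enter scope (depth=2)
Step 10: enter scope (depth=3)
Visible at query point: c=1 f=1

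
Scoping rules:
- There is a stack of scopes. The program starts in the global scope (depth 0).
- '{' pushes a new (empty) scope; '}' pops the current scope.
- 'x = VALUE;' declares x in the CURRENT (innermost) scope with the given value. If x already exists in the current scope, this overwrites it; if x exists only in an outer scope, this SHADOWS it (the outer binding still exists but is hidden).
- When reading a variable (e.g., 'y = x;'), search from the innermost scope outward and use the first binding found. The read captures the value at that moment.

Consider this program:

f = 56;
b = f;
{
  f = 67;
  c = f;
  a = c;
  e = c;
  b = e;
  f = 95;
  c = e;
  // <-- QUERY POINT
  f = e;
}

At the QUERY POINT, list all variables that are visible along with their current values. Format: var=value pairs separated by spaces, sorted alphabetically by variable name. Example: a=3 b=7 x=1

Step 1: declare f=56 at depth 0
Step 2: declare b=(read f)=56 at depth 0
Step 3: enter scope (depth=1)
Step 4: declare f=67 at depth 1
Step 5: declare c=(read f)=67 at depth 1
Step 6: declare a=(read c)=67 at depth 1
Step 7: declare e=(read c)=67 at depth 1
Step 8: declare b=(read e)=67 at depth 1
Step 9: declare f=95 at depth 1
Step 10: declare c=(read e)=67 at depth 1
Visible at query point: a=67 b=67 c=67 e=67 f=95

Answer: a=67 b=67 c=67 e=67 f=95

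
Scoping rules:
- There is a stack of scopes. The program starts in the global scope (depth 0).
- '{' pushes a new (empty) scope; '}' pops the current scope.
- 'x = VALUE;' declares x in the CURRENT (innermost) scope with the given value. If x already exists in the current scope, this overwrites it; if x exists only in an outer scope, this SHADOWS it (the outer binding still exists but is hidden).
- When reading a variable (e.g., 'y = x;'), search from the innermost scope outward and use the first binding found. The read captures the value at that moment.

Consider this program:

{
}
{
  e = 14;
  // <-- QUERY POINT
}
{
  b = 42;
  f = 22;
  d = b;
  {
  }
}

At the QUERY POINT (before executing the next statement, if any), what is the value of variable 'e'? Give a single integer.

Step 1: enter scope (depth=1)
Step 2: exit scope (depth=0)
Step 3: enter scope (depth=1)
Step 4: declare e=14 at depth 1
Visible at query point: e=14

Answer: 14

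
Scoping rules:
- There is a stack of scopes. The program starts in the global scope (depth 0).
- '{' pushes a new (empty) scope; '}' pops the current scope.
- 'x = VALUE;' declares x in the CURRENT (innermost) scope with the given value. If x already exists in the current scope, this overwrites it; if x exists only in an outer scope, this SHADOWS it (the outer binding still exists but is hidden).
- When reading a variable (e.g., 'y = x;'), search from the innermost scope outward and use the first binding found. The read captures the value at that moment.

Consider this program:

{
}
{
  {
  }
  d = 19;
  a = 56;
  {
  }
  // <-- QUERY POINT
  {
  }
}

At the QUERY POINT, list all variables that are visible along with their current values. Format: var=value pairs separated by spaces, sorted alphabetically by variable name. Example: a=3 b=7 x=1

Step 1: enter scope (depth=1)
Step 2: exit scope (depth=0)
Step 3: enter scope (depth=1)
Step 4: enter scope (depth=2)
Step 5: exit scope (depth=1)
Step 6: declare d=19 at depth 1
Step 7: declare a=56 at depth 1
Step 8: enter scope (depth=2)
Step 9: exit scope (depth=1)
Visible at query point: a=56 d=19

Answer: a=56 d=19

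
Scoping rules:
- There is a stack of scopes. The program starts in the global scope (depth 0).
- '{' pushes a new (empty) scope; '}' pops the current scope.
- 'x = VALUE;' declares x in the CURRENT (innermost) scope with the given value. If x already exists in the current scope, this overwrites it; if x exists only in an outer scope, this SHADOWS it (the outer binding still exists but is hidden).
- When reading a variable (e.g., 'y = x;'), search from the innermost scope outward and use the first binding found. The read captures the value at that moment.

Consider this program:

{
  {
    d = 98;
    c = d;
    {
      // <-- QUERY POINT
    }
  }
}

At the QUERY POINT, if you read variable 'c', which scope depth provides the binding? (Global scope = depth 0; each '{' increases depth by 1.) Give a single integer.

Answer: 2

Derivation:
Step 1: enter scope (depth=1)
Step 2: enter scope (depth=2)
Step 3: declare d=98 at depth 2
Step 4: declare c=(read d)=98 at depth 2
Step 5: enter scope (depth=3)
Visible at query point: c=98 d=98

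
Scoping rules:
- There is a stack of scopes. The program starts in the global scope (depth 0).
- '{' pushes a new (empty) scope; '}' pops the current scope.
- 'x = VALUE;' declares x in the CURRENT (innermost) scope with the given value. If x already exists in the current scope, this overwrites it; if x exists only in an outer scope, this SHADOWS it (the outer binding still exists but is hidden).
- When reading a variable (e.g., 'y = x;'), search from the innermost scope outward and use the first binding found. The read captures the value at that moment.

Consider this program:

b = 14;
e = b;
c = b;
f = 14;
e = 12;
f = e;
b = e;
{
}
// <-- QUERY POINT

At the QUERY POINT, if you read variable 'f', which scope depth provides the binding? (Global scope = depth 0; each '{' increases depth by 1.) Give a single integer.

Answer: 0

Derivation:
Step 1: declare b=14 at depth 0
Step 2: declare e=(read b)=14 at depth 0
Step 3: declare c=(read b)=14 at depth 0
Step 4: declare f=14 at depth 0
Step 5: declare e=12 at depth 0
Step 6: declare f=(read e)=12 at depth 0
Step 7: declare b=(read e)=12 at depth 0
Step 8: enter scope (depth=1)
Step 9: exit scope (depth=0)
Visible at query point: b=12 c=14 e=12 f=12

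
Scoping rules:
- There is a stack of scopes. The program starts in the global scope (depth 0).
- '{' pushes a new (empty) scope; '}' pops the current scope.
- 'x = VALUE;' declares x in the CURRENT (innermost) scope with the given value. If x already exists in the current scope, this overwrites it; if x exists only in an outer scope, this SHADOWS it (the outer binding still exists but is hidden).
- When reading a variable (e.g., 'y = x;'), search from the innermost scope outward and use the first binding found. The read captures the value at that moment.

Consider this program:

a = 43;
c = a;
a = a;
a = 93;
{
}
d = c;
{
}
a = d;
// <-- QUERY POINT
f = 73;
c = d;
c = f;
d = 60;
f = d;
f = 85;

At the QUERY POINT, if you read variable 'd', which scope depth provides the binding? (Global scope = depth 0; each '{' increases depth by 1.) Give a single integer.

Answer: 0

Derivation:
Step 1: declare a=43 at depth 0
Step 2: declare c=(read a)=43 at depth 0
Step 3: declare a=(read a)=43 at depth 0
Step 4: declare a=93 at depth 0
Step 5: enter scope (depth=1)
Step 6: exit scope (depth=0)
Step 7: declare d=(read c)=43 at depth 0
Step 8: enter scope (depth=1)
Step 9: exit scope (depth=0)
Step 10: declare a=(read d)=43 at depth 0
Visible at query point: a=43 c=43 d=43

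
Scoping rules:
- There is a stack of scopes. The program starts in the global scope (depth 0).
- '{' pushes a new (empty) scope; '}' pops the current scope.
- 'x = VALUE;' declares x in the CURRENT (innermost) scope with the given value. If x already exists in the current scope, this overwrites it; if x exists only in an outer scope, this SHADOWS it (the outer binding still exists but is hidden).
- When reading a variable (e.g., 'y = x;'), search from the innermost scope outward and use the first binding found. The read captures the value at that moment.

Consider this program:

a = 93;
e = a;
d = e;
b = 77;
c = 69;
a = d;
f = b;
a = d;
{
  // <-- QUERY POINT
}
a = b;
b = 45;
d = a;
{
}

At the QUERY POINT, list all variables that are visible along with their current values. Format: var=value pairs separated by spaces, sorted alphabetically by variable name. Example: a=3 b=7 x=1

Step 1: declare a=93 at depth 0
Step 2: declare e=(read a)=93 at depth 0
Step 3: declare d=(read e)=93 at depth 0
Step 4: declare b=77 at depth 0
Step 5: declare c=69 at depth 0
Step 6: declare a=(read d)=93 at depth 0
Step 7: declare f=(read b)=77 at depth 0
Step 8: declare a=(read d)=93 at depth 0
Step 9: enter scope (depth=1)
Visible at query point: a=93 b=77 c=69 d=93 e=93 f=77

Answer: a=93 b=77 c=69 d=93 e=93 f=77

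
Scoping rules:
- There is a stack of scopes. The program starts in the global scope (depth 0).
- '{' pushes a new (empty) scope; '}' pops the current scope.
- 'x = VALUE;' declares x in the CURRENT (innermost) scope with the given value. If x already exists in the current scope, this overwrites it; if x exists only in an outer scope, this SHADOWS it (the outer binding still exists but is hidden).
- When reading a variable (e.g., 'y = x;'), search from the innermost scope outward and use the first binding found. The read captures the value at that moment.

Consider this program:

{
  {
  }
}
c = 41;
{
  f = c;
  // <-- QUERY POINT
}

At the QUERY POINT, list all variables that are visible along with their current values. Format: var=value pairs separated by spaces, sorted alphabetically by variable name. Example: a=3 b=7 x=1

Step 1: enter scope (depth=1)
Step 2: enter scope (depth=2)
Step 3: exit scope (depth=1)
Step 4: exit scope (depth=0)
Step 5: declare c=41 at depth 0
Step 6: enter scope (depth=1)
Step 7: declare f=(read c)=41 at depth 1
Visible at query point: c=41 f=41

Answer: c=41 f=41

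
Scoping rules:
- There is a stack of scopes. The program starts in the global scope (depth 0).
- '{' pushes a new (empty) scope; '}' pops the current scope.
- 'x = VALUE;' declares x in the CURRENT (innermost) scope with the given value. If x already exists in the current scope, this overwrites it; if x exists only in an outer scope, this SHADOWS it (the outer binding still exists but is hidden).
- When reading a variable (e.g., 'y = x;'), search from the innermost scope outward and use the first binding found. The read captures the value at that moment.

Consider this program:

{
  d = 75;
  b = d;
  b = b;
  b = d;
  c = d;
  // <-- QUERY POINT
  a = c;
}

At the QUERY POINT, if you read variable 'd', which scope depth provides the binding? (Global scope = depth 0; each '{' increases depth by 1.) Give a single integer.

Answer: 1

Derivation:
Step 1: enter scope (depth=1)
Step 2: declare d=75 at depth 1
Step 3: declare b=(read d)=75 at depth 1
Step 4: declare b=(read b)=75 at depth 1
Step 5: declare b=(read d)=75 at depth 1
Step 6: declare c=(read d)=75 at depth 1
Visible at query point: b=75 c=75 d=75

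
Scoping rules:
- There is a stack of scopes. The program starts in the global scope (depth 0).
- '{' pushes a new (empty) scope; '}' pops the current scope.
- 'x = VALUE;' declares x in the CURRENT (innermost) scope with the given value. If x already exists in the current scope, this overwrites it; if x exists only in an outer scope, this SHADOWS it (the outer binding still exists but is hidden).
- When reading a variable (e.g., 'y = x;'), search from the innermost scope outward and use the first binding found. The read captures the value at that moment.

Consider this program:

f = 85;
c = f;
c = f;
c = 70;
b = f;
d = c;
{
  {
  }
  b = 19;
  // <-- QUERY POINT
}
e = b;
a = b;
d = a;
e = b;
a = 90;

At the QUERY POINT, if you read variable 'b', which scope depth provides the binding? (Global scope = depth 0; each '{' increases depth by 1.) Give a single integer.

Answer: 1

Derivation:
Step 1: declare f=85 at depth 0
Step 2: declare c=(read f)=85 at depth 0
Step 3: declare c=(read f)=85 at depth 0
Step 4: declare c=70 at depth 0
Step 5: declare b=(read f)=85 at depth 0
Step 6: declare d=(read c)=70 at depth 0
Step 7: enter scope (depth=1)
Step 8: enter scope (depth=2)
Step 9: exit scope (depth=1)
Step 10: declare b=19 at depth 1
Visible at query point: b=19 c=70 d=70 f=85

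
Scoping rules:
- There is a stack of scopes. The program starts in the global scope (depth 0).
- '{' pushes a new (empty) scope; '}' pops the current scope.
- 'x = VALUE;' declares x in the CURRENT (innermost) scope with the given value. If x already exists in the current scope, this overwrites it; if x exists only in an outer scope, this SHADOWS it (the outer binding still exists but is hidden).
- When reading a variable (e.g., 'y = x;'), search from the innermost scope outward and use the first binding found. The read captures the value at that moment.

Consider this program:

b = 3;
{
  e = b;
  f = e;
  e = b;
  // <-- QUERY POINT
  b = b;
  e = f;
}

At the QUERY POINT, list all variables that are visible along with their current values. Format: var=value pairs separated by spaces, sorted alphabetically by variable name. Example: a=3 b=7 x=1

Answer: b=3 e=3 f=3

Derivation:
Step 1: declare b=3 at depth 0
Step 2: enter scope (depth=1)
Step 3: declare e=(read b)=3 at depth 1
Step 4: declare f=(read e)=3 at depth 1
Step 5: declare e=(read b)=3 at depth 1
Visible at query point: b=3 e=3 f=3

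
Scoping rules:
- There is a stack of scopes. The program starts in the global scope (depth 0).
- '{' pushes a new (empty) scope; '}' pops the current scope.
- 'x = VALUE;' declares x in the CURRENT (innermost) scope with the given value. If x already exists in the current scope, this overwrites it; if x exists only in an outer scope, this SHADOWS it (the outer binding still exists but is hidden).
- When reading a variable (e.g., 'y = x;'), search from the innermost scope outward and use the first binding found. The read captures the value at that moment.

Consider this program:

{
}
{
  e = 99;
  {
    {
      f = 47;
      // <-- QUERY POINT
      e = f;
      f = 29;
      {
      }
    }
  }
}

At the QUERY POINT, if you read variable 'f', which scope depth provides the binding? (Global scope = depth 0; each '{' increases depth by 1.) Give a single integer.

Step 1: enter scope (depth=1)
Step 2: exit scope (depth=0)
Step 3: enter scope (depth=1)
Step 4: declare e=99 at depth 1
Step 5: enter scope (depth=2)
Step 6: enter scope (depth=3)
Step 7: declare f=47 at depth 3
Visible at query point: e=99 f=47

Answer: 3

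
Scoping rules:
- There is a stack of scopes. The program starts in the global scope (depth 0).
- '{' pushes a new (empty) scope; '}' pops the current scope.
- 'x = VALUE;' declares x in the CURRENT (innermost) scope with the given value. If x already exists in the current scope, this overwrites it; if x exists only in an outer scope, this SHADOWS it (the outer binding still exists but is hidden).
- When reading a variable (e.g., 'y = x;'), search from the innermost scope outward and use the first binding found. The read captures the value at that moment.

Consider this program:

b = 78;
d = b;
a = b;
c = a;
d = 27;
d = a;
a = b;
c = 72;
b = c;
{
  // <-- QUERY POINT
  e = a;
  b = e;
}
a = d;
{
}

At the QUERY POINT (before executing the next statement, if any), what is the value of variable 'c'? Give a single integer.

Step 1: declare b=78 at depth 0
Step 2: declare d=(read b)=78 at depth 0
Step 3: declare a=(read b)=78 at depth 0
Step 4: declare c=(read a)=78 at depth 0
Step 5: declare d=27 at depth 0
Step 6: declare d=(read a)=78 at depth 0
Step 7: declare a=(read b)=78 at depth 0
Step 8: declare c=72 at depth 0
Step 9: declare b=(read c)=72 at depth 0
Step 10: enter scope (depth=1)
Visible at query point: a=78 b=72 c=72 d=78

Answer: 72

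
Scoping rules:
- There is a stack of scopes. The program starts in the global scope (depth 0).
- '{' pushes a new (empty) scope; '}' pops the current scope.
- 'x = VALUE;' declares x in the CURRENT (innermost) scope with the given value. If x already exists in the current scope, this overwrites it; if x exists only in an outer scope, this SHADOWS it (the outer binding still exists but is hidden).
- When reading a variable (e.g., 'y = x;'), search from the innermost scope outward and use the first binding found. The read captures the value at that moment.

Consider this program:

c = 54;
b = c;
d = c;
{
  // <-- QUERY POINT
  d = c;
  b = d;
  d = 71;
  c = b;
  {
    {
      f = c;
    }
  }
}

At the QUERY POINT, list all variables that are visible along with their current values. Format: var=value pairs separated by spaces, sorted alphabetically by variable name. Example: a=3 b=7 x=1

Step 1: declare c=54 at depth 0
Step 2: declare b=(read c)=54 at depth 0
Step 3: declare d=(read c)=54 at depth 0
Step 4: enter scope (depth=1)
Visible at query point: b=54 c=54 d=54

Answer: b=54 c=54 d=54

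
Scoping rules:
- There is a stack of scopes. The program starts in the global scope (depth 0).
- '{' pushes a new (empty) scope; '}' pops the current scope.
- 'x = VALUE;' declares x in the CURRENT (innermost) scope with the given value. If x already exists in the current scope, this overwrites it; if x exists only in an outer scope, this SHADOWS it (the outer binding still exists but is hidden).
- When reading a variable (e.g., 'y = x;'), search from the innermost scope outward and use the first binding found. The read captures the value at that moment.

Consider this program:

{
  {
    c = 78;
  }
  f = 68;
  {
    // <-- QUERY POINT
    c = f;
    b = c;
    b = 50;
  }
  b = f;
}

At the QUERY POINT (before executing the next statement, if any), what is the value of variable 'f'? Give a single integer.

Answer: 68

Derivation:
Step 1: enter scope (depth=1)
Step 2: enter scope (depth=2)
Step 3: declare c=78 at depth 2
Step 4: exit scope (depth=1)
Step 5: declare f=68 at depth 1
Step 6: enter scope (depth=2)
Visible at query point: f=68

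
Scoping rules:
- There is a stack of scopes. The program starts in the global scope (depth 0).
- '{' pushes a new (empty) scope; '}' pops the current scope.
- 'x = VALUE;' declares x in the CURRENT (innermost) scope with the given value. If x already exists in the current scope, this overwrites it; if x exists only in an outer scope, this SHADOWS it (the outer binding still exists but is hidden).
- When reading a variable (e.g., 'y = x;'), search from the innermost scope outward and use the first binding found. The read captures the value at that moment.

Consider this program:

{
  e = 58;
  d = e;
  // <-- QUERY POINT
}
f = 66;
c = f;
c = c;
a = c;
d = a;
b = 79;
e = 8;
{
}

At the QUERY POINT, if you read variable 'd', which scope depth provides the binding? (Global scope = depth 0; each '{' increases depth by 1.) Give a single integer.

Answer: 1

Derivation:
Step 1: enter scope (depth=1)
Step 2: declare e=58 at depth 1
Step 3: declare d=(read e)=58 at depth 1
Visible at query point: d=58 e=58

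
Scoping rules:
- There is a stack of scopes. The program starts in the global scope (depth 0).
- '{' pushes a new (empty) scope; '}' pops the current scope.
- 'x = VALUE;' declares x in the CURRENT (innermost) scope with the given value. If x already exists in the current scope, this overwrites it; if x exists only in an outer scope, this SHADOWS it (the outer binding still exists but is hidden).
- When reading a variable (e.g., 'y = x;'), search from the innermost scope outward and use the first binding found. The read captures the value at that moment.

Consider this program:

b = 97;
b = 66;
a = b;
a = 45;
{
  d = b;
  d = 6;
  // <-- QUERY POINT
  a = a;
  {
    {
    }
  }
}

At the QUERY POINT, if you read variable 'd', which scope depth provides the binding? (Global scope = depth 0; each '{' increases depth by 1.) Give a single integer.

Step 1: declare b=97 at depth 0
Step 2: declare b=66 at depth 0
Step 3: declare a=(read b)=66 at depth 0
Step 4: declare a=45 at depth 0
Step 5: enter scope (depth=1)
Step 6: declare d=(read b)=66 at depth 1
Step 7: declare d=6 at depth 1
Visible at query point: a=45 b=66 d=6

Answer: 1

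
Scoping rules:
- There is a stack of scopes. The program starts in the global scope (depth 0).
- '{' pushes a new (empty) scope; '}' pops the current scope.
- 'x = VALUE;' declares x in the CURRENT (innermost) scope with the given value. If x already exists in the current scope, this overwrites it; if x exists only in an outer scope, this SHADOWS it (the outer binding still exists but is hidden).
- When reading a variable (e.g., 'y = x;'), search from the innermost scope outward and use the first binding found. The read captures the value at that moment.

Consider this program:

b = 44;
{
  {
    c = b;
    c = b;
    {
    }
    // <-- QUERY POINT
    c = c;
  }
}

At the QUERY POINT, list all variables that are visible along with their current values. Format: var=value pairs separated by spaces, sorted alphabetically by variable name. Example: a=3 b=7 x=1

Answer: b=44 c=44

Derivation:
Step 1: declare b=44 at depth 0
Step 2: enter scope (depth=1)
Step 3: enter scope (depth=2)
Step 4: declare c=(read b)=44 at depth 2
Step 5: declare c=(read b)=44 at depth 2
Step 6: enter scope (depth=3)
Step 7: exit scope (depth=2)
Visible at query point: b=44 c=44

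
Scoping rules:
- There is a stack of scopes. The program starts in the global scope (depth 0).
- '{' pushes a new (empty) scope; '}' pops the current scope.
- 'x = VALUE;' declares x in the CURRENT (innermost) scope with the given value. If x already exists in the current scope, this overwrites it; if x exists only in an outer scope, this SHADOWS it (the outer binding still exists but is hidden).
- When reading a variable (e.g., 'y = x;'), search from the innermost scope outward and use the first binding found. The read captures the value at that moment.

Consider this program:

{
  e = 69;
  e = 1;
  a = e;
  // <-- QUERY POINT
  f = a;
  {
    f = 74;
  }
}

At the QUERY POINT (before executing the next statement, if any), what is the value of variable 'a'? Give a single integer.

Step 1: enter scope (depth=1)
Step 2: declare e=69 at depth 1
Step 3: declare e=1 at depth 1
Step 4: declare a=(read e)=1 at depth 1
Visible at query point: a=1 e=1

Answer: 1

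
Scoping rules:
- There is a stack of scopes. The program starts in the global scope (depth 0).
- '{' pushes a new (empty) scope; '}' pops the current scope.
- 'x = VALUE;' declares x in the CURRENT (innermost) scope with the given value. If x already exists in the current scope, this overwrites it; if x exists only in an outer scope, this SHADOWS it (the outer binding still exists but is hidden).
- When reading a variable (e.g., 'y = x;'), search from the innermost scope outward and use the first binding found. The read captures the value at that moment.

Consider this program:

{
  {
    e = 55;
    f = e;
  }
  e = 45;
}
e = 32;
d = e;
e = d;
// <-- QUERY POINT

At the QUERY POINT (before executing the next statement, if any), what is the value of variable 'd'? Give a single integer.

Answer: 32

Derivation:
Step 1: enter scope (depth=1)
Step 2: enter scope (depth=2)
Step 3: declare e=55 at depth 2
Step 4: declare f=(read e)=55 at depth 2
Step 5: exit scope (depth=1)
Step 6: declare e=45 at depth 1
Step 7: exit scope (depth=0)
Step 8: declare e=32 at depth 0
Step 9: declare d=(read e)=32 at depth 0
Step 10: declare e=(read d)=32 at depth 0
Visible at query point: d=32 e=32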